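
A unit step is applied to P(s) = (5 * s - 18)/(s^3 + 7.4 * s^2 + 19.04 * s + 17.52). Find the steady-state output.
FVT: lim_{t→∞} y(t) = lim_{s→0} s*Y(s) where Y(s) = P(s)/s.
= lim_{s→0} P(s) = P(0) = num(0)/den(0) = -18/17.52 = -1.027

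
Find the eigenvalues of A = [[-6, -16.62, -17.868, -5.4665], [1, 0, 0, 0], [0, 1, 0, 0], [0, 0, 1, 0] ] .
Eigenvalues solve det(λI - A) = 0.
Characteristic polynomial: λ^4 + 6*λ^3 + 16.62*λ^2 + 17.868*λ + 5.4665 = 0.
Factor: (λ + 1.3)(λ + 0.5)(λ^2 + 4.2*λ + 8.41) = 0.
Roots: -0.5, -1.3, -2.1 + 2j, -2.1 - 2j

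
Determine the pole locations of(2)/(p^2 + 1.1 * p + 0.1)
Set denominator = 0: p^2 + 1.1*p + 0.1 = (p + 0.1)(p + 1) = 0 → Poles: -0.1, -1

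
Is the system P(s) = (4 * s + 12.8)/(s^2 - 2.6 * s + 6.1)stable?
Denominator: s^2 - 2.6*s + 6.1. Poles: 1.3 + 2.1j, 1.3 - 2.1j. All Re(p)<0: No (unstable)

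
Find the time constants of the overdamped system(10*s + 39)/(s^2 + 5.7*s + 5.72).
Overdamped: real poles at -1.3, -4.4. τ = -1/pole → τ₁ = 0.7692, τ₂ = 0.2273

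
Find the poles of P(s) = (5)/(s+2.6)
Set denominator = 0: s + 2.6 = 0 → Poles: -2.6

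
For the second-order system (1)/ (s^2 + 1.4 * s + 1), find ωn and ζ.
Standard form: ωn²/(s²+2ζωn·s+ωn²).
const=1=ωn² → ωn=1, s coeff=1.4=2ζωn → ζ=0.7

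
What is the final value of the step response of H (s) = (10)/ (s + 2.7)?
FVT: lim_{t→∞} y(t) = lim_{s→0} s*Y(s) where Y(s) = H(s)/s.
= lim_{s→0} H(s) = H(0) = num(0)/den(0) = 10/2.7 = 3.704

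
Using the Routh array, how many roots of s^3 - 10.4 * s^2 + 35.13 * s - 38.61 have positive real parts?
Routh array:
s^3: [1, 35.13]; s^2: [-10.4, -38.61]; s^1: [31.4175]; s^0: [-38.61]
First column: [1, -10.4, 31.4175, -38.61]. Sign changes = RHP roots = 3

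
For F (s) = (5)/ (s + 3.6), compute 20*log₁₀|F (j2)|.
Substitute s = j*2: F(j2) = 1.06132 - 0.589623j.
|F(j2)| = sqrt(Re² + Im²) = 1.214.
20*log₁₀(1.214) = 1.69 dB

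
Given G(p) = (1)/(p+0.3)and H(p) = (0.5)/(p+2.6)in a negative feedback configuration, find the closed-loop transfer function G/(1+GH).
Closed-loop T = G/(1+GH).
Numerator: G_num * H_den = p + 2.6.
Denominator: G_den * H_den + G_num * H_num = (p^2 + 2.9*p + 0.78) + (0.5) = p^2 + 2.9*p + 1.28.
T(p) = (p + 2.6)/(p^2 + 2.9*p + 1.28)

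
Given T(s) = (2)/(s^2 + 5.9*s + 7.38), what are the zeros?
Numerator is a nonzero constant (2) → Zeros: none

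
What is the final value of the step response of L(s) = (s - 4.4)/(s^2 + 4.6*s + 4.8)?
FVT: lim_{t→∞} y(t) = lim_{s→0} s*Y(s) where Y(s) = L(s)/s.
= lim_{s→0} L(s) = L(0) = num(0)/den(0) = -4.4/4.8 = -0.9167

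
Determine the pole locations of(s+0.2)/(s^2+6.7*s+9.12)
Set denominator = 0: s^2 + 6.7*s + 9.12 = (s + 1.9)(s + 4.8) = 0 → Poles: -1.9, -4.8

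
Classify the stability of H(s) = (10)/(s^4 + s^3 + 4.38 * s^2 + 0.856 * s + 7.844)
Denominator: s^4 + s^3 + 4.38*s^2 + 0.856*s + 7.844 = (s^2 - 0.8*s + 2.12)(s^2 + 1.8*s + 3.7). Poles: -0.9 + 1.7j, -0.9 - 1.7j, 0.4 + 1.4j, 0.4 - 1.4j. Unstable (2 pole(s) in RHP)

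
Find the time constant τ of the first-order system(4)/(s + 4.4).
First-order system: τ = -1/pole. Pole = -4.4. τ = -1/(-4.4) = 0.2273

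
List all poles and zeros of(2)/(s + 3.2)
Set denominator = 0: s + 3.2 = 0 → Poles: -3.2
Numerator is a nonzero constant (2) → Zeros: none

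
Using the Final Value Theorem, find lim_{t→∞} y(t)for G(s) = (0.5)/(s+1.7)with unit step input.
FVT: lim_{t→∞} y(t) = lim_{s→0} s*Y(s) where Y(s) = G(s)/s.
= lim_{s→0} G(s) = G(0) = num(0)/den(0) = 0.5/1.7 = 0.2941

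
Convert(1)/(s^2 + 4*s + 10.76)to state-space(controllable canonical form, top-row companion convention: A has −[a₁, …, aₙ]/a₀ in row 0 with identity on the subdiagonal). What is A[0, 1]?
Reachable canonical form for den = s^2 + 4*s + 10.76: top row of A = -[a₁,a₂,...,aₙ]/a₀, ones on the subdiagonal, zeros elsewhere.
A = [[-4, -10.76], [1, 0]].
A[0,1] = -10.76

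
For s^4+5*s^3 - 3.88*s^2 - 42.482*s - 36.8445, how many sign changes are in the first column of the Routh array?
Routh array:
s^4: [1, -3.88, -36.8445]; s^3: [5, -42.482]; s^2: [4.6164, -36.8445]; s^1: [-2.5759]; s^0: [-36.8445]
First column: [1, 5, 4.6164, -2.5759, -36.8445]. Sign changes = 1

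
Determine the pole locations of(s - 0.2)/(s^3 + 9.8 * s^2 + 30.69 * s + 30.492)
Set denominator = 0: s^3 + 9.8*s^2 + 30.69*s + 30.492 = (s + 4.4)(s + 3.3)(s + 2.1) = 0 → Poles: -2.1, -3.3, -4.4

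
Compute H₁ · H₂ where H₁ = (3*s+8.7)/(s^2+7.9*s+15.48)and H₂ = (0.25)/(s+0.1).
Series: H = H₁ · H₂ = (n₁·n₂)/(d₁·d₂).
Num: n₁·n₂ = 0.75*s + 2.175. Den: d₁·d₂ = s^3 + 8*s^2 + 16.27*s + 1.548.
H(s) = (0.75*s + 2.175)/(s^3 + 8*s^2 + 16.27*s + 1.548)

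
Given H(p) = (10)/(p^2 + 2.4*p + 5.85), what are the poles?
Set denominator = 0: p^2 + 2.4*p + 5.85 = 0 → Poles: -1.2 + 2.1j, -1.2 - 2.1j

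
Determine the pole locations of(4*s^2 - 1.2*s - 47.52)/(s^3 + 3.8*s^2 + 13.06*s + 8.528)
Set denominator = 0: s^3 + 3.8*s^2 + 13.06*s + 8.528 = (s + 0.8)(s^2 + 3*s + 10.66) = 0 → Poles: -0.8, -1.5 + 2.9j, -1.5 - 2.9j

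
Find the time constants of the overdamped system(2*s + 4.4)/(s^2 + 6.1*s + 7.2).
Overdamped: real poles at -1.6, -4.5. τ = -1/pole → τ₁ = 0.625, τ₂ = 0.2222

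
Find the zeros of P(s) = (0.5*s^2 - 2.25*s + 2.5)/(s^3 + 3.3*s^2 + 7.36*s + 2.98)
Set numerator = 0: 0.5*s^2 - 2.25*s + 2.5 = 0.5*(s - 2.5)(s - 2) = 0 → Zeros: 2, 2.5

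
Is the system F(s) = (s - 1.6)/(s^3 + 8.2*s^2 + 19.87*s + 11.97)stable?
Denominator: s^3 + 8.2*s^2 + 19.87*s + 11.97 = (s + 0.9)(s + 3.5)(s + 3.8). Poles: -0.9, -3.5, -3.8. All Re(p)<0: Yes (stable)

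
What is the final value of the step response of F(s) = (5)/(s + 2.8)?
FVT: lim_{t→∞} y(t) = lim_{s→0} s*Y(s) where Y(s) = F(s)/s.
= lim_{s→0} F(s) = F(0) = num(0)/den(0) = 5/2.8 = 1.786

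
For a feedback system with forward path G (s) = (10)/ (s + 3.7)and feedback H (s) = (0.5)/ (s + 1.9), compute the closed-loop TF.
Closed-loop T = G/(1+GH).
Numerator: G_num * H_den = 10*s + 19.
Denominator: G_den * H_den + G_num * H_num = (s^2 + 5.6*s + 7.03) + (5) = s^2 + 5.6*s + 12.03.
T(s) = (10*s + 19)/(s^2 + 5.6*s + 12.03)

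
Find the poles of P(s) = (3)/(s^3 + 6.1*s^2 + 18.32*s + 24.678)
Set denominator = 0: s^3 + 6.1*s^2 + 18.32*s + 24.678 = (s + 2.7)(s^2 + 3.4*s + 9.14) = 0 → Poles: -1.7 + 2.5j, -1.7 - 2.5j, -2.7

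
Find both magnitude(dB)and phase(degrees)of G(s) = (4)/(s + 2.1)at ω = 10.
Substitute s = j*10: G(j10) = 0.0804521 - 0.383105j.
|G| = 20*log₁₀(sqrt(Re²+Im²)) = -8.15 dB.
∠G = atan2(Im, Re) = -78.14°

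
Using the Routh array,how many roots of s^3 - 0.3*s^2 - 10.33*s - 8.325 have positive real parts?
Routh array:
s^3: [1, -10.33]; s^2: [-0.3, -8.325]; s^1: [-38.08]; s^0: [-8.325]
First column: [1, -0.3, -38.08, -8.325]. Sign changes = RHP roots = 1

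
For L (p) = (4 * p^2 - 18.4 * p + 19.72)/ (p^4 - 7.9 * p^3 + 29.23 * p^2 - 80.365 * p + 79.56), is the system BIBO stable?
Denominator: p^4 - 7.9*p^3 + 29.23*p^2 - 80.365*p + 79.56 = (p - 1.6)(p - 4.5)(p^2 - 1.8*p + 11.05). Poles: 0.9 + 3.2j, 0.9 - 3.2j, 1.6, 4.5. All Re(p)<0: No (unstable)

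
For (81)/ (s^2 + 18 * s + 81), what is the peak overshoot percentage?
Standard form: ωn²/(s²+2ζωn·s+ωn²) → ωn = 9, ζ = 1.
ζ ≥ 1, so the response is non-oscillatory: peak overshoot = 0%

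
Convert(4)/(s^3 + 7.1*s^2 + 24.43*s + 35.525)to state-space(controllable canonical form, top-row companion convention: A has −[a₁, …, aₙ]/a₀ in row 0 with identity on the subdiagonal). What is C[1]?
Reachable canonical form: C = numerator coefficients (right-aligned, zero-padded to length n).
num = 4, C = [[0, 0, 4]].
C[1] = 0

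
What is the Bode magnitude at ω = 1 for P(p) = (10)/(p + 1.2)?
Substitute p = j*1: P(j1) = 4.91803 - 4.09836j.
|P(j1)| = sqrt(Re² + Im²) = 6.402.
20*log₁₀(6.402) = 16.13 dB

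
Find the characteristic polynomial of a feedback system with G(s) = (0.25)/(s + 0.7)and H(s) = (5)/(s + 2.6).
Characteristic poly = G_den * H_den + G_num * H_num = (s^2 + 3.3*s + 1.82) + (1.25) = s^2 + 3.3*s + 3.07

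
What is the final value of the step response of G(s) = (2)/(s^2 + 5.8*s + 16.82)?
FVT: lim_{t→∞} y(t) = lim_{s→0} s*Y(s) where Y(s) = G(s)/s.
= lim_{s→0} G(s) = G(0) = num(0)/den(0) = 2/16.82 = 0.1189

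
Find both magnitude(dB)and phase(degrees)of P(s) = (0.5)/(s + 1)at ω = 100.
Substitute s = j*100: P(j100) = 4.9995e-05 - 0.0049995j.
|P| = 20*log₁₀(sqrt(Re²+Im²)) = -46.02 dB.
∠P = atan2(Im, Re) = -89.43°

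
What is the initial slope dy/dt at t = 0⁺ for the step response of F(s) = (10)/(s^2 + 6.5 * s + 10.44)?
IVT: y'(0⁺) = lim_{s→∞} s²·Y(s) = lim_{s→∞} s·F(s).
deg(num) = 0, deg(den) = 2, relative degree = 2 ≥ 2, so s·F(s) → 0. Initial slope = 0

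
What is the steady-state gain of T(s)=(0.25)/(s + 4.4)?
DC gain = T(0) = num(0)/den(0) = 0.25/4.4 = 0.05682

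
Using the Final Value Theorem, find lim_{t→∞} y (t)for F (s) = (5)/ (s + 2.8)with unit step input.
FVT: lim_{t→∞} y(t) = lim_{s→0} s*Y(s) where Y(s) = F(s)/s.
= lim_{s→0} F(s) = F(0) = num(0)/den(0) = 5/2.8 = 1.786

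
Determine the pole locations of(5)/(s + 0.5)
Set denominator = 0: s + 0.5 = 0 → Poles: -0.5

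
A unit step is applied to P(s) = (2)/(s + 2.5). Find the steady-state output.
FVT: lim_{t→∞} y(t) = lim_{s→0} s*Y(s) where Y(s) = P(s)/s.
= lim_{s→0} P(s) = P(0) = num(0)/den(0) = 2/2.5 = 0.8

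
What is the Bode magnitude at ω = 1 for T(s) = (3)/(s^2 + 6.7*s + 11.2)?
Substitute s = j*1: T(j1) = 0.205466 - 0.134963j.
|T(j1)| = sqrt(Re² + Im²) = 0.2458.
20*log₁₀(0.2458) = -12.19 dB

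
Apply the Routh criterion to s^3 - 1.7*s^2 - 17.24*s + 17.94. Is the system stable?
Routh array:
s^3: [1, -17.24]; s^2: [-1.7, 17.94]; s^1: [-6.68706]; s^0: [17.94]
First column: [1, -1.7, -6.68706, 17.94]. Sign changes = 2.
No, unstable (2 RHP root(s))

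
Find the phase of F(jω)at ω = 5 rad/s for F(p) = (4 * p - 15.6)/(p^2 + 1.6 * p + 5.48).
Substitute p = j*5: F(j5) = 1.04378 - 0.596813j.
∠F(j5) = atan2(Im, Re) = atan2(-0.596813, 1.04378) = -29.76°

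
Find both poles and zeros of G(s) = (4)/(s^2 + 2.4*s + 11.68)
Set denominator = 0: s^2 + 2.4*s + 11.68 = 0 → Poles: -1.2 + 3.2j, -1.2 - 3.2j
Numerator is a nonzero constant (4) → Zeros: none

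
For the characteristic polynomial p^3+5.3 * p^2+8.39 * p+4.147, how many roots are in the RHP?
p^3 + 5.3*p^2 + 8.39*p + 4.147 = (p + 1.3)(p + 1.1)(p + 2.9). Poles: -1.1, -1.3, -2.9. RHP poles (Re>0): 0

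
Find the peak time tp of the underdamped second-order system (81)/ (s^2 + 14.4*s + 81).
Standard form: ωn²/(s²+2ζωn·s+ωn²) → ωn = 9, ζ = 0.8.
ωd = ωn·√(1-ζ²) = 9·√(1-0.8²) = 5.4.
tp = π/ωd = π/5.4 = 0.5818 s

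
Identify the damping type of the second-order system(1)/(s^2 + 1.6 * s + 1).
Standard form: ωn²/(s²+2ζωn·s+ωn²) gives ωn=1, ζ=0.8.
Underdamped (ζ = 0.8 < 1)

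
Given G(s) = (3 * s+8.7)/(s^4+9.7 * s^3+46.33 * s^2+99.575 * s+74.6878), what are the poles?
Set denominator = 0: s^4 + 9.7*s^3 + 46.33*s^2 + 99.575*s + 74.6878 = (s + 2.2)(s + 1.7)(s^2 + 5.8*s + 19.97) = 0 → Poles: -1.7, -2.2, -2.9 + 3.4j, -2.9 - 3.4j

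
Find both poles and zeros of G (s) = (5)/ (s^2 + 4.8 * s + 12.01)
Set denominator = 0: s^2 + 4.8*s + 12.01 = 0 → Poles: -2.4 + 2.5j, -2.4 - 2.5j
Numerator is a nonzero constant (5) → Zeros: none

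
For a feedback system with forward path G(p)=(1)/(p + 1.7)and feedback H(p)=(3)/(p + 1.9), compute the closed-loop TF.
Closed-loop T = G/(1+GH).
Numerator: G_num * H_den = p + 1.9.
Denominator: G_den * H_den + G_num * H_num = (p^2 + 3.6*p + 3.23) + (3) = p^2 + 3.6*p + 6.23.
T(p) = (p + 1.9)/(p^2 + 3.6*p + 6.23)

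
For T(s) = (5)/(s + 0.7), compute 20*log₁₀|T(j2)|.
Substitute s = j*2: T(j2) = 0.77951 - 2.22717j.
|T(j2)| = sqrt(Re² + Im²) = 2.36.
20*log₁₀(2.36) = 7.46 dB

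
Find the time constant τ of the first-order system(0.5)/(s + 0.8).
First-order system: τ = -1/pole. Pole = -0.8. τ = -1/(-0.8) = 1.25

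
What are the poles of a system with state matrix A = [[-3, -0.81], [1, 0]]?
Eigenvalues solve det(λI - A) = 0.
Characteristic polynomial: λ^2 + 3*λ + 0.81 = 0.
Factor: (λ + 0.3)(λ + 2.7) = 0.
Roots: -0.3, -2.7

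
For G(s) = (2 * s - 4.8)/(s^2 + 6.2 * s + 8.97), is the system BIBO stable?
Denominator: s^2 + 6.2*s + 8.97 = (s + 3.9)(s + 2.3). Poles: -2.3, -3.9. All Re(p)<0: Yes (stable)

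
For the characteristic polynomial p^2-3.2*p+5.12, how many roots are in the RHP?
Poles: 1.6 + 1.6j, 1.6 - 1.6j. RHP poles (Re>0): 2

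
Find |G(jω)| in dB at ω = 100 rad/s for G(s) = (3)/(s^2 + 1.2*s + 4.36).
Substitute s = j*100: G(j100) = -0.000300088 - 3.60262e-06j.
|G(j100)| = sqrt(Re² + Im²) = 0.0003001.
20*log₁₀(0.0003001) = -70.45 dB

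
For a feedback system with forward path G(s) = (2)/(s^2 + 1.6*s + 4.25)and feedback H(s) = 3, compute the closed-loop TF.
Closed-loop T = G/(1+GH).
Numerator: G_num * H_den = 2.
Denominator: G_den * H_den + G_num * H_num = (s^2 + 1.6*s + 4.25) + (6) = s^2 + 1.6*s + 10.25.
T(s) = (2)/(s^2 + 1.6*s + 10.25)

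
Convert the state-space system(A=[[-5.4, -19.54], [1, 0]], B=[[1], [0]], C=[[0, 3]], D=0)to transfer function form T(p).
T(p) = C(pI - A)⁻¹B + D.
Characteristic polynomial det(pI - A) = p^2 + 5.4*p + 19.54.
Numerator from C·adj(pI-A)·B + D·det(pI-A) = 3.
T(p) = (3)/(p^2 + 5.4*p + 19.54)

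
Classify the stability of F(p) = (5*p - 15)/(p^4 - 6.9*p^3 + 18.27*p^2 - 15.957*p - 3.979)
Denominator: p^4 - 6.9*p^3 + 18.27*p^2 - 15.957*p - 3.979 = (p - 2.3)(p + 0.2)(p^2 - 4.8*p + 8.65). Poles: -0.2, 2.3, 2.4 + 1.7j, 2.4 - 1.7j. Unstable (3 pole(s) in RHP)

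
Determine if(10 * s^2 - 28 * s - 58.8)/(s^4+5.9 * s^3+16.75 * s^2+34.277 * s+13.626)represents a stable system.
Denominator: s^4 + 5.9*s^3 + 16.75*s^2 + 34.277*s + 13.626 = (s + 3.6)(s + 0.5)(s^2 + 1.8*s + 7.57). Poles: -0.5, -0.9 + 2.6j, -0.9 - 2.6j, -3.6. All Re(p)<0: Yes (stable)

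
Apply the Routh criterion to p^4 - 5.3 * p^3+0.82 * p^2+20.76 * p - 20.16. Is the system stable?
Routh array:
p^4: [1, 0.82, -20.16]; p^3: [-5.3, 20.76]; p^2: [4.73698, -20.16]; p^1: [-1.79614]; p^0: [-20.16]
First column: [1, -5.3, 4.73698, -1.79614, -20.16]. Sign changes = 3.
No, unstable (3 RHP root(s))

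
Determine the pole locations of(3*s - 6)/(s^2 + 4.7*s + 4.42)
Set denominator = 0: s^2 + 4.7*s + 4.42 = (s + 1.3)(s + 3.4) = 0 → Poles: -1.3, -3.4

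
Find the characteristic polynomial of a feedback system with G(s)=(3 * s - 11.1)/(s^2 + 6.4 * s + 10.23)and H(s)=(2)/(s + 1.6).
Characteristic poly = G_den * H_den + G_num * H_num = (s^3 + 8*s^2 + 20.47*s + 16.368) + (6*s - 22.2) = s^3 + 8*s^2 + 26.47*s - 5.832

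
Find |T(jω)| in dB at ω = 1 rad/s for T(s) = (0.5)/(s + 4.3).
Substitute s = j*1: T(j1) = 0.110313 - 0.0256542j.
|T(j1)| = sqrt(Re² + Im²) = 0.1133.
20*log₁₀(0.1133) = -18.92 dB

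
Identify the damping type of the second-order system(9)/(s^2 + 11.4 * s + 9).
Standard form: ωn²/(s²+2ζωn·s+ωn²) gives ωn=3, ζ=1.9.
Overdamped (ζ = 1.9 > 1)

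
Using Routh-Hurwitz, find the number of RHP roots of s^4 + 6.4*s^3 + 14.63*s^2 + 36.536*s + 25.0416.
Routh array:
s^4: [1, 14.63, 25.0416]; s^3: [6.4, 36.536]; s^2: [8.92125, 25.0416]; s^1: [18.5715]; s^0: [25.0416]
First column: [1, 6.4, 8.92125, 18.5715, 25.0416]. Sign changes = RHP roots = 0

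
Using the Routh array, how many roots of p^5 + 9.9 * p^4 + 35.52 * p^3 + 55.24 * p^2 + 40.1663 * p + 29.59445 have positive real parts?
Routh array:
p^5: [1, 35.52, 40.1663]; p^4: [9.9, 55.24, 29.59445]; p^3: [29.9402, 37.177]; p^2: [42.9471, 29.59445]; p^1: [16.5454]; p^0: [29.59445]
First column: [1, 9.9, 29.9402, 42.9471, 16.5454, 29.59445]. Sign changes = RHP roots = 0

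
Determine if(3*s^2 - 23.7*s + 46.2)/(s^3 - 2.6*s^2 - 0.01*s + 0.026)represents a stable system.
Denominator: s^3 - 2.6*s^2 - 0.01*s + 0.026 = (s - 2.6)(s + 0.1)(s - 0.1). Poles: -0.1, 0.1, 2.6. All Re(p)<0: No (unstable)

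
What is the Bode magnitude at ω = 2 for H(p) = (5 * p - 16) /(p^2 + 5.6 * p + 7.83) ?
Substitute p = j*2: H(j2) = 0.362004 + 1.55236j.
|H(j2)| = sqrt(Re² + Im²) = 1.594.
20*log₁₀(1.594) = 4.05 dB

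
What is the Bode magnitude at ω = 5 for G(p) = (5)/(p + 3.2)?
Substitute p = j*5: G(j5) = 0.45403 - 0.709421j.
|G(j5)| = sqrt(Re² + Im²) = 0.8423.
20*log₁₀(0.8423) = -1.49 dB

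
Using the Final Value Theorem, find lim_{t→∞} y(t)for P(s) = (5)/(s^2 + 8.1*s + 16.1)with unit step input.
FVT: lim_{t→∞} y(t) = lim_{s→0} s*Y(s) where Y(s) = P(s)/s.
= lim_{s→0} P(s) = P(0) = num(0)/den(0) = 5/16.1 = 0.3106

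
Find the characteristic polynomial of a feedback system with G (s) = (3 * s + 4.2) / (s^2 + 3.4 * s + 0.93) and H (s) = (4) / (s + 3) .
Characteristic poly = G_den * H_den + G_num * H_num = (s^3 + 6.4*s^2 + 11.13*s + 2.79) + (12*s + 16.8) = s^3 + 6.4*s^2 + 23.13*s + 19.59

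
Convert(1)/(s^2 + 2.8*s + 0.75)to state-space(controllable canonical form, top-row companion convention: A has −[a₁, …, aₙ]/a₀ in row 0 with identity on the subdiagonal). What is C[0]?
Reachable canonical form: C = numerator coefficients (right-aligned, zero-padded to length n).
num = 1, C = [[0, 1]].
C[0] = 0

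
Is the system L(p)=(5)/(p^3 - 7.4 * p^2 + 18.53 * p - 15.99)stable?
Denominator: p^3 - 7.4*p^2 + 18.53*p - 15.99 = (p - 3)(p^2 - 4.4*p + 5.33). Poles: 2.2 + 0.7j, 2.2 - 0.7j, 3. All Re(p)<0: No (unstable)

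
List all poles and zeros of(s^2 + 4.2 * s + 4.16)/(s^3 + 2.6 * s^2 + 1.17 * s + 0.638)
Set denominator = 0: s^3 + 2.6*s^2 + 1.17*s + 0.638 = (s + 2.2)(s^2 + 0.4*s + 0.29) = 0 → Poles: -0.2 + 0.5j, -0.2 - 0.5j, -2.2
Set numerator = 0: s^2 + 4.2*s + 4.16 = (s + 1.6)(s + 2.6) = 0 → Zeros: -1.6, -2.6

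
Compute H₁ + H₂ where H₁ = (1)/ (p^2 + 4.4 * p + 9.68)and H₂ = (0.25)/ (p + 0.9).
Parallel: H = H₁ + H₂ = (n₁·d₂ + n₂·d₁)/(d₁·d₂).
n₁·d₂ = p + 0.9. n₂·d₁ = 0.25*p^2 + 1.1*p + 2.42. Sum = 0.25*p^2 + 2.1*p + 3.32. d₁·d₂ = p^3 + 5.3*p^2 + 13.64*p + 8.712.
H(p) = (0.25*p^2 + 2.1*p + 3.32)/(p^3 + 5.3*p^2 + 13.64*p + 8.712)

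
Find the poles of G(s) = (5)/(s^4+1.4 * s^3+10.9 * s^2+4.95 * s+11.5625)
Set denominator = 0: s^4 + 1.4*s^3 + 10.9*s^2 + 4.95*s + 11.5625 = (s^2 + 0.4*s + 1.25)(s^2 + s + 9.25) = 0 → Poles: -0.2 + 1.1j, -0.2 - 1.1j, -0.5 + 3j, -0.5 - 3j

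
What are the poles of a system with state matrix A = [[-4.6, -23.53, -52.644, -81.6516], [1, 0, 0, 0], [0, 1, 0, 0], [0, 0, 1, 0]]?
Eigenvalues solve det(λI - A) = 0.
Characteristic polynomial: λ^4 + 4.6*λ^3 + 23.53*λ^2 + 52.644*λ + 81.6516 = 0.
Factor: (λ^2 + 1.2*λ + 13.32)(λ^2 + 3.4*λ + 6.13) = 0.
Roots: -0.6 + 3.6j, -0.6 - 3.6j, -1.7 + 1.8j, -1.7 - 1.8j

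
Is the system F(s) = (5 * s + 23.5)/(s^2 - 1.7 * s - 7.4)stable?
Denominator: s^2 - 1.7*s - 7.4 = (s - 3.7)(s + 2). Poles: -2, 3.7. All Re(p)<0: No (unstable)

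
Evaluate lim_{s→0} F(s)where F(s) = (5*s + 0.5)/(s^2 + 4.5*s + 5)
DC gain = F(0) = num(0)/den(0) = 0.5/5 = 0.1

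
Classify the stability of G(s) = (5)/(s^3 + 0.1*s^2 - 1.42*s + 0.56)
Denominator: s^3 + 0.1*s^2 - 1.42*s + 0.56 = (s - 0.8)(s + 1.4)(s - 0.5). Poles: -1.4, 0.5, 0.8. Unstable (2 pole(s) in RHP)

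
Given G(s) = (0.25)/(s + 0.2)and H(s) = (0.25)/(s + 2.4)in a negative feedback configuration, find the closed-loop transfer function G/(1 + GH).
Closed-loop T = G/(1+GH).
Numerator: G_num * H_den = 0.25*s + 0.6.
Denominator: G_den * H_den + G_num * H_num = (s^2 + 2.6*s + 0.48) + (0.0625) = s^2 + 2.6*s + 0.5425.
T(s) = (0.25*s + 0.6)/(s^2 + 2.6*s + 0.5425)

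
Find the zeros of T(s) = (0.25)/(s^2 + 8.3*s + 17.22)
Numerator is a nonzero constant (0.25) → Zeros: none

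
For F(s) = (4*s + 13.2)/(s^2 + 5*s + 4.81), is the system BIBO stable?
Denominator: s^2 + 5*s + 4.81 = (s + 1.3)(s + 3.7). Poles: -1.3, -3.7. All Re(p)<0: Yes (stable)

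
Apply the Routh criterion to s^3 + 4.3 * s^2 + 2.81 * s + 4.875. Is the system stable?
Routh array:
s^3: [1, 2.81]; s^2: [4.3, 4.875]; s^1: [1.67628]; s^0: [4.875]
First column: [1, 4.3, 1.67628, 4.875]. Sign changes = 0.
Yes, stable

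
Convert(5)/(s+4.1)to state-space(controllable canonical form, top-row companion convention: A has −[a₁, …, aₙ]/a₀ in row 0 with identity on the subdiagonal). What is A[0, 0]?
Reachable canonical form for den = s + 4.1: top row of A = -[a₁,a₂,...,aₙ]/a₀, ones on the subdiagonal, zeros elsewhere.
A = [[-4.1]].
A[0,0] = -4.1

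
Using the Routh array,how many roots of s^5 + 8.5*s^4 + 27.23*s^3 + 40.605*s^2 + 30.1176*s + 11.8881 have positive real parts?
Routh array:
s^5: [1, 27.23, 30.1176]; s^4: [8.5, 40.605, 11.8881]; s^3: [22.4529, 28.719]; s^2: [29.7329, 11.8881]; s^1: [19.7416]; s^0: [11.8881]
First column: [1, 8.5, 22.4529, 29.7329, 19.7416, 11.8881]. Sign changes = RHP roots = 0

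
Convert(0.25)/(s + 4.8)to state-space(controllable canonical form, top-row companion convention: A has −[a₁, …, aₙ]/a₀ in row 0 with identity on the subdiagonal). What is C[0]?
Reachable canonical form: C = numerator coefficients (right-aligned, zero-padded to length n).
num = 0.25, C = [[0.25]].
C[0] = 0.25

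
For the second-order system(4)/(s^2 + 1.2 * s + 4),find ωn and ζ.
Standard form: ωn²/(s²+2ζωn·s+ωn²).
const=4=ωn² → ωn=2, s coeff=1.2=2ζωn → ζ=0.3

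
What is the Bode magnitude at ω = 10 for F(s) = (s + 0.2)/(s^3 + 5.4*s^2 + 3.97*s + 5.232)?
Substitute s = j*10: F(j10) = -0.00803702 - 0.00426736j.
|F(j10)| = sqrt(Re² + Im²) = 0.0091.
20*log₁₀(0.0091) = -40.82 dB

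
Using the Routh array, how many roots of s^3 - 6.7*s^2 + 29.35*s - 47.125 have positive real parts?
Routh array:
s^3: [1, 29.35]; s^2: [-6.7, -47.125]; s^1: [22.3164]; s^0: [-47.125]
First column: [1, -6.7, 22.3164, -47.125]. Sign changes = RHP roots = 3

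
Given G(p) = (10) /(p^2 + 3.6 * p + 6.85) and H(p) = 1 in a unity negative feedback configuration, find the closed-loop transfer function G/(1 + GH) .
Closed-loop T = G/(1+GH).
Numerator: G_num * H_den = 10.
Denominator: G_den * H_den + G_num * H_num = (p^2 + 3.6*p + 6.85) + (10) = p^2 + 3.6*p + 16.85.
T(p) = (10)/(p^2 + 3.6*p + 16.85)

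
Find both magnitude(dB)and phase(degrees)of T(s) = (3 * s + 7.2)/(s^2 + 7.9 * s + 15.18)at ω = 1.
Substitute s = j*1: T(j1) = 0.477436 - 0.0544249j.
|T| = 20*log₁₀(sqrt(Re²+Im²)) = -6.37 dB.
∠T = atan2(Im, Re) = -6.50°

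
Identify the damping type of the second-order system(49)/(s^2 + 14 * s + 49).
Standard form: ωn²/(s²+2ζωn·s+ωn²) gives ωn=7, ζ=1.
Critically damped (ζ = 1)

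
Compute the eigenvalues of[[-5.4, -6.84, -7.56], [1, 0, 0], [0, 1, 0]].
Eigenvalues solve det(λI - A) = 0.
Characteristic polynomial: λ^3 + 5.4*λ^2 + 6.84*λ + 7.56 = 0.
Factor: (λ + 4.2)(λ^2 + 1.2*λ + 1.8) = 0.
Roots: -0.6 + 1.2j, -0.6 - 1.2j, -4.2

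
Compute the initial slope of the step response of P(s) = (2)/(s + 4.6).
IVT: y'(0⁺) = lim_{s→∞} s²·Y(s) = lim_{s→∞} s·P(s).
deg(num) = 0, deg(den) = 1, relative degree = 1, so s·P(s) → (leading num)/(leading den) = 2/1 = 2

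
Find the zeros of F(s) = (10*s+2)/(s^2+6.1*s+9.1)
Set numerator = 0: 10*s + 2 = 0 → Zeros: -0.2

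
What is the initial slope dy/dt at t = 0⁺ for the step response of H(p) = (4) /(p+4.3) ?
IVT: y'(0⁺) = lim_{p→∞} p²·Y(p) = lim_{p→∞} p·H(p).
deg(num) = 0, deg(den) = 1, relative degree = 1, so p·H(p) → (leading num)/(leading den) = 4/1 = 4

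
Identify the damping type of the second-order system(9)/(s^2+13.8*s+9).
Standard form: ωn²/(s²+2ζωn·s+ωn²) gives ωn=3, ζ=2.3.
Overdamped (ζ = 2.3 > 1)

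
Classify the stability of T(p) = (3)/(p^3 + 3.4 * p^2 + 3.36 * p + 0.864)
Denominator: p^3 + 3.4*p^2 + 3.36*p + 0.864 = (p + 0.4)(p + 1.8)(p + 1.2). Poles: -0.4, -1.2, -1.8. Stable (all poles in LHP)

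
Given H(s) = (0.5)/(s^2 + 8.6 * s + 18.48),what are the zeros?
Numerator is a nonzero constant (0.5) → Zeros: none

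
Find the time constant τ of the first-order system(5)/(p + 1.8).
First-order system: τ = -1/pole. Pole = -1.8. τ = -1/(-1.8) = 0.5556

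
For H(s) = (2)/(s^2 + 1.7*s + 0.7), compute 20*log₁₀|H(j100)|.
Substitute s = j*100: H(j100) = -0.000199956 - 3.39949e-06j.
|H(j100)| = sqrt(Re² + Im²) = 0.0002.
20*log₁₀(0.0002) = -73.98 dB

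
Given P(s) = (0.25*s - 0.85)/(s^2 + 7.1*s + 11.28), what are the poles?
Set denominator = 0: s^2 + 7.1*s + 11.28 = (s + 2.4)(s + 4.7) = 0 → Poles: -2.4, -4.7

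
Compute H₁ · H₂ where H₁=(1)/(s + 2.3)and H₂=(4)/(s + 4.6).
Series: H = H₁ · H₂ = (n₁·n₂)/(d₁·d₂).
Num: n₁·n₂ = 4. Den: d₁·d₂ = s^2 + 6.9*s + 10.58.
H(s) = (4)/(s^2 + 6.9*s + 10.58)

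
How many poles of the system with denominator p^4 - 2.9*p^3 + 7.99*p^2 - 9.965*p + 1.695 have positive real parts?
p^4 - 2.9*p^3 + 7.99*p^2 - 9.965*p + 1.695 = (p - 1.5)(p - 0.2)(p^2 - 1.2*p + 5.65). Poles: 0.2, 0.6 + 2.3j, 0.6 - 2.3j, 1.5. RHP poles (Re>0): 4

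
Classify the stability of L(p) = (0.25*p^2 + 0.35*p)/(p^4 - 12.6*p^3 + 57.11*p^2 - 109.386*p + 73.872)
Denominator: p^4 - 12.6*p^3 + 57.11*p^2 - 109.386*p + 73.872 = (p - 1.6)(p - 2.7)(p - 4.5)(p - 3.8). Poles: 1.6, 2.7, 3.8, 4.5. Unstable (4 pole(s) in RHP)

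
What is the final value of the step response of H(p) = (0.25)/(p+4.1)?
FVT: lim_{t→∞} y(t) = lim_{p→0} p*Y(p) where Y(p) = H(p)/p.
= lim_{p→0} H(p) = H(0) = num(0)/den(0) = 0.25/4.1 = 0.06098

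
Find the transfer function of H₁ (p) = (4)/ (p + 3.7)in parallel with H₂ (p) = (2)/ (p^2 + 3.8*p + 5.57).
Parallel: H = H₁ + H₂ = (n₁·d₂ + n₂·d₁)/(d₁·d₂).
n₁·d₂ = 4*p^2 + 15.2*p + 22.28. n₂·d₁ = 2*p + 7.4. Sum = 4*p^2 + 17.2*p + 29.68. d₁·d₂ = p^3 + 7.5*p^2 + 19.63*p + 20.609.
H(p) = (4*p^2 + 17.2*p + 29.68)/(p^3 + 7.5*p^2 + 19.63*p + 20.609)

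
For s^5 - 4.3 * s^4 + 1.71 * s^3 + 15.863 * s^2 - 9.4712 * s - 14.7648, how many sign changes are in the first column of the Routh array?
Routh array:
s^5: [1, 1.71, -9.4712]; s^4: [-4.3, 15.863, -14.7648]; s^3: [5.39907, -12.9049]; s^2: [5.58513, -14.7648]; s^1: [1.36807]; s^0: [-14.7648]
First column: [1, -4.3, 5.39907, 5.58513, 1.36807, -14.7648]. Sign changes = 3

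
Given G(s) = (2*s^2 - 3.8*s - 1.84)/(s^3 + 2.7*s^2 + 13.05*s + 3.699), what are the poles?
Set denominator = 0: s^3 + 2.7*s^2 + 13.05*s + 3.699 = (s + 0.3)(s^2 + 2.4*s + 12.33) = 0 → Poles: -0.3, -1.2 + 3.3j, -1.2 - 3.3j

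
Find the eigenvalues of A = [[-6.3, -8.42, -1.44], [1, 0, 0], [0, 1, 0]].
Eigenvalues solve det(λI - A) = 0.
Characteristic polynomial: λ^3 + 6.3*λ^2 + 8.42*λ + 1.44 = 0.
Factor: (λ + 0.2)(λ + 4.5)(λ + 1.6) = 0.
Roots: -0.2, -1.6, -4.5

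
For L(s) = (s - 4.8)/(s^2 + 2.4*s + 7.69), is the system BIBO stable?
Denominator: s^2 + 2.4*s + 7.69. Poles: -1.2 + 2.5j, -1.2 - 2.5j. All Re(p)<0: Yes (stable)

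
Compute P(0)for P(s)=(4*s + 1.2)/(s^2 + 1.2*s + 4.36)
DC gain = P(0) = num(0)/den(0) = 1.2/4.36 = 0.2752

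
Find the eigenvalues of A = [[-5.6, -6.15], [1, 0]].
Eigenvalues solve det(λI - A) = 0.
Characteristic polynomial: λ^2 + 5.6*λ + 6.15 = 0.
Factor: (λ + 1.5)(λ + 4.1) = 0.
Roots: -1.5, -4.1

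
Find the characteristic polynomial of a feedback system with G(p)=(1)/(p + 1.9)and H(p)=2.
Characteristic poly = G_den * H_den + G_num * H_num = (p + 1.9) + (2) = p + 3.9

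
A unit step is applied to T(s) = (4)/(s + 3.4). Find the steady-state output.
FVT: lim_{t→∞} y(t) = lim_{s→0} s*Y(s) where Y(s) = T(s)/s.
= lim_{s→0} T(s) = T(0) = num(0)/den(0) = 4/3.4 = 1.176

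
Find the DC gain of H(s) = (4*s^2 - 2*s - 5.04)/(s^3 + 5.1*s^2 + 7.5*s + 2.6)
DC gain = H(0) = num(0)/den(0) = -5.04/2.6 = -1.938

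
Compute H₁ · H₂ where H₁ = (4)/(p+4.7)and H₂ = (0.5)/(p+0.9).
Series: H = H₁ · H₂ = (n₁·n₂)/(d₁·d₂).
Num: n₁·n₂ = 2. Den: d₁·d₂ = p^2 + 5.6*p + 4.23.
H(p) = (2)/(p^2 + 5.6*p + 4.23)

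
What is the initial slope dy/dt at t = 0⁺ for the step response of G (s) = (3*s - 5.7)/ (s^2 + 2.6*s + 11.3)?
IVT: y'(0⁺) = lim_{s→∞} s²·Y(s) = lim_{s→∞} s·G(s).
deg(num) = 1, deg(den) = 2, relative degree = 1, so s·G(s) → (leading num)/(leading den) = 3/1 = 3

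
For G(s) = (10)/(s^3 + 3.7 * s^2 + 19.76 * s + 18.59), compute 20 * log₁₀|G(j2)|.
Substitute s = j*2: G(j2) = 0.0376039 - 0.312737j.
|G(j2)| = sqrt(Re² + Im²) = 0.315.
20*log₁₀(0.315) = -10.03 dB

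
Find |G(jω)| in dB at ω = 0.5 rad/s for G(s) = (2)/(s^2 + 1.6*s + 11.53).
Substitute s = j*0.5: G(j0.5) = 0.176418 - 0.0125119j.
|G(j0.5)| = sqrt(Re² + Im²) = 0.1769.
20*log₁₀(0.1769) = -15.05 dB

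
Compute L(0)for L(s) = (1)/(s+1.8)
DC gain = L(0) = num(0)/den(0) = 1/1.8 = 0.5556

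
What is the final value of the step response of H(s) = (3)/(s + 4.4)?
FVT: lim_{t→∞} y(t) = lim_{s→0} s*Y(s) where Y(s) = H(s)/s.
= lim_{s→0} H(s) = H(0) = num(0)/den(0) = 3/4.4 = 0.6818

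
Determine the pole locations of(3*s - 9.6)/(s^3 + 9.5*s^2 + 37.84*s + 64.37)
Set denominator = 0: s^3 + 9.5*s^2 + 37.84*s + 64.37 = (s + 4.1)(s^2 + 5.4*s + 15.7) = 0 → Poles: -2.7 + 2.9j, -2.7 - 2.9j, -4.1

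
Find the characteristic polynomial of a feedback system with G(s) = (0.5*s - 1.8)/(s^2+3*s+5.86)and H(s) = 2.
Characteristic poly = G_den * H_den + G_num * H_num = (s^2 + 3*s + 5.86) + (s - 3.6) = s^2 + 4*s + 2.26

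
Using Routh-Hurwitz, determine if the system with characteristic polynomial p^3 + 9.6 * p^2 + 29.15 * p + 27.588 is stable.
Routh array:
p^3: [1, 29.15]; p^2: [9.6, 27.588]; p^1: [26.27625]; p^0: [27.588]
First column: [1, 9.6, 26.27625, 27.588]. Sign changes = 0.
Yes, stable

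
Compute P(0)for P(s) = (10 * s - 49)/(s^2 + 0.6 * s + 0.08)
DC gain = P(0) = num(0)/den(0) = -49/0.08 = -612.5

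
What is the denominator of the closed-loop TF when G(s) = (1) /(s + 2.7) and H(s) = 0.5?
Characteristic poly = G_den * H_den + G_num * H_num = (s + 2.7) + (0.5) = s + 3.2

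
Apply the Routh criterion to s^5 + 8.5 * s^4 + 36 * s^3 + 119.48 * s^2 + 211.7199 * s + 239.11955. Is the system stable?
Routh array:
s^5: [1, 36, 211.7199]; s^4: [8.5, 119.48, 239.11955]; s^3: [21.9435, 183.588]; s^2: [48.3657, 239.11955]; s^1: [75.0995]; s^0: [239.11955]
First column: [1, 8.5, 21.9435, 48.3657, 75.0995, 239.11955]. Sign changes = 0.
Yes, stable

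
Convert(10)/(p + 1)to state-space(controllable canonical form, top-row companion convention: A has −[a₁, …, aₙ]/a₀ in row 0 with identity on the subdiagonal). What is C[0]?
Reachable canonical form: C = numerator coefficients (right-aligned, zero-padded to length n).
num = 10, C = [[10]].
C[0] = 10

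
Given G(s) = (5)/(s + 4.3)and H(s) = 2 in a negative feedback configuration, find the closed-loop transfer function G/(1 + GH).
Closed-loop T = G/(1+GH).
Numerator: G_num * H_den = 5.
Denominator: G_den * H_den + G_num * H_num = (s + 4.3) + (10) = s + 14.3.
T(s) = (5)/(s + 14.3)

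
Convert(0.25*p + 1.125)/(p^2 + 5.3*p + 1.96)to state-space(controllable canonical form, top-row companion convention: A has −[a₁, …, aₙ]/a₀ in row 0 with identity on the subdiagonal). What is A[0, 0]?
Reachable canonical form for den = p^2 + 5.3*p + 1.96: top row of A = -[a₁,a₂,...,aₙ]/a₀, ones on the subdiagonal, zeros elsewhere.
A = [[-5.3, -1.96], [1, 0]].
A[0,0] = -5.3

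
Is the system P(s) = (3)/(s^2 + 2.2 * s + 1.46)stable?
Denominator: s^2 + 2.2*s + 1.46. Poles: -1.1 + 0.5j, -1.1 - 0.5j. All Re(p)<0: Yes (stable)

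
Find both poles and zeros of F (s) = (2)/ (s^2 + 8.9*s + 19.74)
Set denominator = 0: s^2 + 8.9*s + 19.74 = (s + 4.7)(s + 4.2) = 0 → Poles: -4.2, -4.7
Numerator is a nonzero constant (2) → Zeros: none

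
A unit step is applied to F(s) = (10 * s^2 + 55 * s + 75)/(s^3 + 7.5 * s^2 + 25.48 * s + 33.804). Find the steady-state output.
FVT: lim_{t→∞} y(t) = lim_{s→0} s*Y(s) where Y(s) = F(s)/s.
= lim_{s→0} F(s) = F(0) = num(0)/den(0) = 75/33.804 = 2.219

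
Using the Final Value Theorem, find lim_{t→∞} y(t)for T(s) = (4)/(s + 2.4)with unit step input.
FVT: lim_{t→∞} y(t) = lim_{s→0} s*Y(s) where Y(s) = T(s)/s.
= lim_{s→0} T(s) = T(0) = num(0)/den(0) = 4/2.4 = 1.667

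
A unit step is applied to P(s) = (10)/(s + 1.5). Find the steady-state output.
FVT: lim_{t→∞} y(t) = lim_{s→0} s*Y(s) where Y(s) = P(s)/s.
= lim_{s→0} P(s) = P(0) = num(0)/den(0) = 10/1.5 = 6.667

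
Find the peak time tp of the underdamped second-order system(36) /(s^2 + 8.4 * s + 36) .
Standard form: ωn²/(s²+2ζωn·s+ωn²) → ωn = 6, ζ = 0.7.
ωd = ωn·√(1-ζ²) = 6·√(1-0.7²) = 4.285.
tp = π/ωd = π/4.285 = 0.7332 s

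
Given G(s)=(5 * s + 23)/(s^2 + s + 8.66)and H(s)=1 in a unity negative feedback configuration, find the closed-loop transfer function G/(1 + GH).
Closed-loop T = G/(1+GH).
Numerator: G_num * H_den = 5*s + 23.
Denominator: G_den * H_den + G_num * H_num = (s^2 + s + 8.66) + (5*s + 23) = s^2 + 6*s + 31.66.
T(s) = (5*s + 23)/(s^2 + 6*s + 31.66)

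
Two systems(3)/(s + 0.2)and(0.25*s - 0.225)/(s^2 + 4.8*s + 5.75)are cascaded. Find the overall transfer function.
Series: H = H₁ · H₂ = (n₁·n₂)/(d₁·d₂).
Num: n₁·n₂ = 0.75*s - 0.675. Den: d₁·d₂ = s^3 + 5*s^2 + 6.71*s + 1.15.
H(s) = (0.75*s - 0.675)/(s^3 + 5*s^2 + 6.71*s + 1.15)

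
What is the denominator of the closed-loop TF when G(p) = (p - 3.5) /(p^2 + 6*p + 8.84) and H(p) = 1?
Characteristic poly = G_den * H_den + G_num * H_num = (p^2 + 6*p + 8.84) + (p - 3.5) = p^2 + 7*p + 5.34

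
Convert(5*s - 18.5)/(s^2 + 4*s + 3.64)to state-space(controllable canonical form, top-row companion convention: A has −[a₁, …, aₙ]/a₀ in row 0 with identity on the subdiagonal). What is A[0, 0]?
Reachable canonical form for den = s^2 + 4*s + 3.64: top row of A = -[a₁,a₂,...,aₙ]/a₀, ones on the subdiagonal, zeros elsewhere.
A = [[-4, -3.64], [1, 0]].
A[0,0] = -4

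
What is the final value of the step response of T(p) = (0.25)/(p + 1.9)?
FVT: lim_{t→∞} y(t) = lim_{p→0} p*Y(p) where Y(p) = T(p)/p.
= lim_{p→0} T(p) = T(0) = num(0)/den(0) = 0.25/1.9 = 0.1316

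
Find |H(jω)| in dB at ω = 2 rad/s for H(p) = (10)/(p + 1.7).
Substitute p = j*2: H(j2) = 2.46734 - 2.90276j.
|H(j2)| = sqrt(Re² + Im²) = 3.81.
20*log₁₀(3.81) = 11.62 dB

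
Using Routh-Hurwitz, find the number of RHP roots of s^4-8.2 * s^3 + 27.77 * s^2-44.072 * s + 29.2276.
Routh array:
s^4: [1, 27.77, 29.2276]; s^3: [-8.2, -44.072]; s^2: [22.3954, 29.2276]; s^1: [-33.3704]; s^0: [29.2276]
First column: [1, -8.2, 22.3954, -33.3704, 29.2276]. Sign changes = RHP roots = 4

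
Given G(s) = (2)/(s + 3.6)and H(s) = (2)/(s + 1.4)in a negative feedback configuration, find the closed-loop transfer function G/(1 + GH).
Closed-loop T = G/(1+GH).
Numerator: G_num * H_den = 2*s + 2.8.
Denominator: G_den * H_den + G_num * H_num = (s^2 + 5*s + 5.04) + (4) = s^2 + 5*s + 9.04.
T(s) = (2*s + 2.8)/(s^2 + 5*s + 9.04)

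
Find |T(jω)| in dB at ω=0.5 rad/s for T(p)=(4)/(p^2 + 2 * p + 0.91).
Substitute p = j*0.5: T(j0.5) = 1.83895 - 2.78629j.
|T(j0.5)| = sqrt(Re² + Im²) = 3.338.
20*log₁₀(3.338) = 10.47 dB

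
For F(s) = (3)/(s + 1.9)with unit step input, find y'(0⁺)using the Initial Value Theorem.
IVT: y'(0⁺) = lim_{s→∞} s²·Y(s) = lim_{s→∞} s·F(s).
deg(num) = 0, deg(den) = 1, relative degree = 1, so s·F(s) → (leading num)/(leading den) = 3/1 = 3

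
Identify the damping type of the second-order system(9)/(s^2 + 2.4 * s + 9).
Standard form: ωn²/(s²+2ζωn·s+ωn²) gives ωn=3, ζ=0.4.
Underdamped (ζ = 0.4 < 1)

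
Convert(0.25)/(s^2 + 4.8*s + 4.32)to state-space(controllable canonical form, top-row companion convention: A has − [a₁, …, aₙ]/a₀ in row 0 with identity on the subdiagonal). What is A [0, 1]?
Reachable canonical form for den = s^2 + 4.8*s + 4.32: top row of A = -[a₁,a₂,...,aₙ]/a₀, ones on the subdiagonal, zeros elsewhere.
A = [[-4.8, -4.32], [1, 0]].
A[0,1] = -4.32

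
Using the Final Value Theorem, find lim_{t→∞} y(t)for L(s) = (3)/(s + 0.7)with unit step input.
FVT: lim_{t→∞} y(t) = lim_{s→0} s*Y(s) where Y(s) = L(s)/s.
= lim_{s→0} L(s) = L(0) = num(0)/den(0) = 3/0.7 = 4.286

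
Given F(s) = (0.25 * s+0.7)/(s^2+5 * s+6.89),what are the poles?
Set denominator = 0: s^2 + 5*s + 6.89 = 0 → Poles: -2.5 + 0.8j, -2.5 - 0.8j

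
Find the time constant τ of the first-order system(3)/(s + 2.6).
First-order system: τ = -1/pole. Pole = -2.6. τ = -1/(-2.6) = 0.3846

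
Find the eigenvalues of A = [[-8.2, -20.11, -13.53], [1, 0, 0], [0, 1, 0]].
Eigenvalues solve det(λI - A) = 0.
Characteristic polynomial: λ^3 + 8.2*λ^2 + 20.11*λ + 13.53 = 0.
Factor: (λ + 1.1)(λ + 4.1)(λ + 3) = 0.
Roots: -1.1, -3, -4.1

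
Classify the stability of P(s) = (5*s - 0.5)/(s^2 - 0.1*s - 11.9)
Denominator: s^2 - 0.1*s - 11.9 = (s - 3.5)(s + 3.4). Poles: -3.4, 3.5. Unstable (1 pole(s) in RHP)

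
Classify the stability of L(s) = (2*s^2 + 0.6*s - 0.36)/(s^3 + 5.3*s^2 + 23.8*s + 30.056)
Denominator: s^3 + 5.3*s^2 + 23.8*s + 30.056 = (s + 1.7)(s^2 + 3.6*s + 17.68). Poles: -1.7, -1.8 + 3.8j, -1.8 - 3.8j. Stable (all poles in LHP)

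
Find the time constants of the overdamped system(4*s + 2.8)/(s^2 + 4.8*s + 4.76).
Overdamped: real poles at -1.4, -3.4. τ = -1/pole → τ₁ = 0.7143, τ₂ = 0.2941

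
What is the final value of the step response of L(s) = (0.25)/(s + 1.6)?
FVT: lim_{t→∞} y(t) = lim_{s→0} s*Y(s) where Y(s) = L(s)/s.
= lim_{s→0} L(s) = L(0) = num(0)/den(0) = 0.25/1.6 = 0.1562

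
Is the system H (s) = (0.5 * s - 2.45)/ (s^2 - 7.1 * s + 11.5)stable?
Denominator: s^2 - 7.1*s + 11.5 = (s - 2.5)(s - 4.6). Poles: 2.5, 4.6. All Re(p)<0: No (unstable)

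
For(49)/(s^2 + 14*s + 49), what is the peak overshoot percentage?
Standard form: ωn²/(s²+2ζωn·s+ωn²) → ωn = 7, ζ = 1.
ζ ≥ 1, so the response is non-oscillatory: peak overshoot = 0%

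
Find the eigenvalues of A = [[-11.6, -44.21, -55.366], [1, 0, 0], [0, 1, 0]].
Eigenvalues solve det(λI - A) = 0.
Characteristic polynomial: λ^3 + 11.6*λ^2 + 44.21*λ + 55.366 = 0.
Factor: (λ + 3.8)(λ + 4.7)(λ + 3.1) = 0.
Roots: -3.1, -3.8, -4.7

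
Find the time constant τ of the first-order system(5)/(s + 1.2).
First-order system: τ = -1/pole. Pole = -1.2. τ = -1/(-1.2) = 0.8333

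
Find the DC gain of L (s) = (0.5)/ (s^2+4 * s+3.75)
DC gain = L(0) = num(0)/den(0) = 0.5/3.75 = 0.1333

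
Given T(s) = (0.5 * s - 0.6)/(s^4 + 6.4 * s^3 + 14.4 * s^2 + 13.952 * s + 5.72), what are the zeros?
Set numerator = 0: 0.5*s - 0.6 = 0 → Zeros: 1.2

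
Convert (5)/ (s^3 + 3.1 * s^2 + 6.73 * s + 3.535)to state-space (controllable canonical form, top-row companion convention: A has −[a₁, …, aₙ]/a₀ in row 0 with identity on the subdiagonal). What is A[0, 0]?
Reachable canonical form for den = s^3 + 3.1*s^2 + 6.73*s + 3.535: top row of A = -[a₁,a₂,...,aₙ]/a₀, ones on the subdiagonal, zeros elsewhere.
A = [[-3.1, -6.73, -3.535], [1, 0, 0], [0, 1, 0]].
A[0,0] = -3.1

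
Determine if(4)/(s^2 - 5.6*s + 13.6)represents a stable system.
Denominator: s^2 - 5.6*s + 13.6. Poles: 2.8 + 2.4j, 2.8 - 2.4j. All Re(p)<0: No (unstable)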